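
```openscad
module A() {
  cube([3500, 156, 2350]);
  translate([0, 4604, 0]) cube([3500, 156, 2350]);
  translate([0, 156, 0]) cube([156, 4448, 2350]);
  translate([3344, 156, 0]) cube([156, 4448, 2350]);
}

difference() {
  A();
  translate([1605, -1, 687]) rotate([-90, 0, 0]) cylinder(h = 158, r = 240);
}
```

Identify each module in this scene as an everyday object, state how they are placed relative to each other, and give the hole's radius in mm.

The subtracted cylinder has r = 240 mm.

A is a house frame. The house frame has a circular hole through its front wall. The hole's radius is 240 mm.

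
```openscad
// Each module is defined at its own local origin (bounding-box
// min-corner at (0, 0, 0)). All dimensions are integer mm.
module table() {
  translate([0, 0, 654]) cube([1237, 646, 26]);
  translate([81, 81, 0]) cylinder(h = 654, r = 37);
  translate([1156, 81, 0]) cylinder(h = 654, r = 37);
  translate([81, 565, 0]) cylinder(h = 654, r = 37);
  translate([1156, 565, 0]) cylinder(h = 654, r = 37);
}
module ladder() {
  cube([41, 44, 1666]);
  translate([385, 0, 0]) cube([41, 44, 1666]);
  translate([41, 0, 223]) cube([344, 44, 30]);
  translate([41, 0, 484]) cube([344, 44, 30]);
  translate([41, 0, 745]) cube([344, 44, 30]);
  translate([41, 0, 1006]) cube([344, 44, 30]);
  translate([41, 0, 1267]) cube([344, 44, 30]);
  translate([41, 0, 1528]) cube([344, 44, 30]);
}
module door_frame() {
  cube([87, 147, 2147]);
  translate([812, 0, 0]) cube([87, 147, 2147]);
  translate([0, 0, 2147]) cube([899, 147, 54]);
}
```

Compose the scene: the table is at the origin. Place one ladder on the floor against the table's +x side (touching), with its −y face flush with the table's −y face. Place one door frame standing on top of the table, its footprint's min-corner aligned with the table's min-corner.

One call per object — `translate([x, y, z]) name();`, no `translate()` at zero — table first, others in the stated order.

table();
translate([1237, 0, 0]) ladder();
translate([0, 0, 680]) door_frame();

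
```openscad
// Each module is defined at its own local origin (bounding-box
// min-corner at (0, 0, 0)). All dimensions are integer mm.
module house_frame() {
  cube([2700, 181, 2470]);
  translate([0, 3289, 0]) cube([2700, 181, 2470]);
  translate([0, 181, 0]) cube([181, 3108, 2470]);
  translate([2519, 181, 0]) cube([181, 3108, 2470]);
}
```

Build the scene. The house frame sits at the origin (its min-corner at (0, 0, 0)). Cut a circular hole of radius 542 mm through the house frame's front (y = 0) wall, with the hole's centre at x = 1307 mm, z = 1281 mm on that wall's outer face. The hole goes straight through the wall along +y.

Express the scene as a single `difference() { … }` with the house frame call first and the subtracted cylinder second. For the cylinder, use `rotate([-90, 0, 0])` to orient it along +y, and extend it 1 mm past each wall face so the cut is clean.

difference() {
  house_frame();
  translate([1307, -1, 1281]) rotate([-90, 0, 0]) cylinder(h = 183, r = 542);
}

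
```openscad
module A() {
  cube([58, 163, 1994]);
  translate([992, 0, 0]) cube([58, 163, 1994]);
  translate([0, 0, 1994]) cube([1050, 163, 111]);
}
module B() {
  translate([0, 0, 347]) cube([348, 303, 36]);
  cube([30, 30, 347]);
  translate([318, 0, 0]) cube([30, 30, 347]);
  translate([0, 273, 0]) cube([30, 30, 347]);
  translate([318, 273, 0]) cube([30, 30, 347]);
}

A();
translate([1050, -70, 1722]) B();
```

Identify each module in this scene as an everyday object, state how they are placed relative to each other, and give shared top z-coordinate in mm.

Both tops at z = 2105 mm.

A is a door frame. B is a stool. The stool is beside the door frame with their tops flush at z = 2105. The shared top z-coordinate is 2105 mm.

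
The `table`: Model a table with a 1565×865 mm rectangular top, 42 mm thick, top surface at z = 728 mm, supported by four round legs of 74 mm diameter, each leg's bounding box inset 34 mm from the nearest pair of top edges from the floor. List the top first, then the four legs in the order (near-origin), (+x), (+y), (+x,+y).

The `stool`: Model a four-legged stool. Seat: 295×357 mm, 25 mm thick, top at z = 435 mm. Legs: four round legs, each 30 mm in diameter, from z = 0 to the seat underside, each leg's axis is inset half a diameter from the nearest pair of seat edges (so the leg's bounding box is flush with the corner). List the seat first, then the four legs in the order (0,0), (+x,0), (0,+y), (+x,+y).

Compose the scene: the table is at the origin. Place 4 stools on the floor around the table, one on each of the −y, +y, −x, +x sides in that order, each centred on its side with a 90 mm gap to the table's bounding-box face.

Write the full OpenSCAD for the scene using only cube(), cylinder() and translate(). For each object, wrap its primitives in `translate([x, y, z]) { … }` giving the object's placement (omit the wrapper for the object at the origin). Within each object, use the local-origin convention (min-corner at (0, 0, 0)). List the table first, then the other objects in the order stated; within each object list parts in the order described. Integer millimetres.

translate([0, 0, 686]) cube([1565, 865, 42]);
translate([71, 71, 0]) cylinder(h = 686, r = 37);
translate([1494, 71, 0]) cylinder(h = 686, r = 37);
translate([71, 794, 0]) cylinder(h = 686, r = 37);
translate([1494, 794, 0]) cylinder(h = 686, r = 37);
translate([635, -447, 0]) {
  translate([0, 0, 410]) cube([295, 357, 25]);
  translate([15, 15, 0]) cylinder(h = 410, r = 15);
  translate([280, 15, 0]) cylinder(h = 410, r = 15);
  translate([15, 342, 0]) cylinder(h = 410, r = 15);
  translate([280, 342, 0]) cylinder(h = 410, r = 15);
}
translate([635, 955, 0]) {
  translate([0, 0, 410]) cube([295, 357, 25]);
  translate([15, 15, 0]) cylinder(h = 410, r = 15);
  translate([280, 15, 0]) cylinder(h = 410, r = 15);
  translate([15, 342, 0]) cylinder(h = 410, r = 15);
  translate([280, 342, 0]) cylinder(h = 410, r = 15);
}
translate([-385, 254, 0]) {
  translate([0, 0, 410]) cube([295, 357, 25]);
  translate([15, 15, 0]) cylinder(h = 410, r = 15);
  translate([280, 15, 0]) cylinder(h = 410, r = 15);
  translate([15, 342, 0]) cylinder(h = 410, r = 15);
  translate([280, 342, 0]) cylinder(h = 410, r = 15);
}
translate([1655, 254, 0]) {
  translate([0, 0, 410]) cube([295, 357, 25]);
  translate([15, 15, 0]) cylinder(h = 410, r = 15);
  translate([280, 15, 0]) cylinder(h = 410, r = 15);
  translate([15, 342, 0]) cylinder(h = 410, r = 15);
  translate([280, 342, 0]) cylinder(h = 410, r = 15);
}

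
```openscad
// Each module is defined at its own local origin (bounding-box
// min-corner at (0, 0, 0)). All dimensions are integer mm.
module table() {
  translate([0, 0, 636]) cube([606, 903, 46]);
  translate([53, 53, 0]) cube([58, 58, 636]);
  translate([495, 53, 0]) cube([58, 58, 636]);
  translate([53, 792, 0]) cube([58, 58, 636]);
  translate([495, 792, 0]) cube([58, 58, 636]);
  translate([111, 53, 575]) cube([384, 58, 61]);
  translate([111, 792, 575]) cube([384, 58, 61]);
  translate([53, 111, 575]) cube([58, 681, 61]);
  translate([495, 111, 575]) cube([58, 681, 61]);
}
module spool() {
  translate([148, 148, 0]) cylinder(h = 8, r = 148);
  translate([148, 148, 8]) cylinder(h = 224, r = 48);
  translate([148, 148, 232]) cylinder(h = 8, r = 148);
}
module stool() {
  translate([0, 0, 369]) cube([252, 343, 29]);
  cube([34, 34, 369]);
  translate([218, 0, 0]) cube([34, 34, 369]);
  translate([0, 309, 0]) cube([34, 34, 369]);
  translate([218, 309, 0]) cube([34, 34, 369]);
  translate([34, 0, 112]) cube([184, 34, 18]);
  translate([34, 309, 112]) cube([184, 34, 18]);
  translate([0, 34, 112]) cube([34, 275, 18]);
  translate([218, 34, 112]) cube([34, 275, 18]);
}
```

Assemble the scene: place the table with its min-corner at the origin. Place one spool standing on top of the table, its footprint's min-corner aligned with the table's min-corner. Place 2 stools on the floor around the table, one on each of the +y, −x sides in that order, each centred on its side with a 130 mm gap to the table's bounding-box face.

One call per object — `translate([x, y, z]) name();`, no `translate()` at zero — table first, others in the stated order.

table();
translate([0, 0, 682]) spool();
translate([177, 1033, 0]) stool();
translate([-382, 280, 0]) stool();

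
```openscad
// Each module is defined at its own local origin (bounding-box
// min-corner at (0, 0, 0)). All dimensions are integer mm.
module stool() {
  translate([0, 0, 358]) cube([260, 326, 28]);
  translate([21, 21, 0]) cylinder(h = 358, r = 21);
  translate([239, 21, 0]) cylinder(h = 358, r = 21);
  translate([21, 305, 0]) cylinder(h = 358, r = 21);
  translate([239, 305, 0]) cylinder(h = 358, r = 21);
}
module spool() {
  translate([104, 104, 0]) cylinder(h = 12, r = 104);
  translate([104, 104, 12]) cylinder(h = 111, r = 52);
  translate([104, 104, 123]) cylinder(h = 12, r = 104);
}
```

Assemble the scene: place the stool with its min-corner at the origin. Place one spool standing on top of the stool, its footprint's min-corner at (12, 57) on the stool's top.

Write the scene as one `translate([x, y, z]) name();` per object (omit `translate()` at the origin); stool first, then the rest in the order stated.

stool();
translate([12, 57, 386]) spool();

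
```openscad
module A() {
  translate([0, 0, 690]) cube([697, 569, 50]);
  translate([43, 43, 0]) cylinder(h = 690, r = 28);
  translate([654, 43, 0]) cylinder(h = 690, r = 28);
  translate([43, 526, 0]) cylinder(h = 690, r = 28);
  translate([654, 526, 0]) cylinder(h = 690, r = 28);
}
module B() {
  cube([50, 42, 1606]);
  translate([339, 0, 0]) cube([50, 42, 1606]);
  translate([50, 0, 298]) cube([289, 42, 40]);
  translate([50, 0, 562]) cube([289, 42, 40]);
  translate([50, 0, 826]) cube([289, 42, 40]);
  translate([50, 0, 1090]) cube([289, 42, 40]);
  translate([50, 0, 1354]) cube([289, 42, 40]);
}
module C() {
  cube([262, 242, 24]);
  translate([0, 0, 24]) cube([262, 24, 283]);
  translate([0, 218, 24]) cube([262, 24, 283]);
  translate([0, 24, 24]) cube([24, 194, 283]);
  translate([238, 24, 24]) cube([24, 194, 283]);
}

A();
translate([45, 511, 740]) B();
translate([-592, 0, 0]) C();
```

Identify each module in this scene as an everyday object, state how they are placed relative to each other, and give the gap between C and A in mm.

The open box's nearest face is 330 mm from the table's −x face.

A is a table. B is a ladder. C is an open box. The ladder is on top of the table. The open box is on the floor beside the table on its −x side. The gap between the open box and the table is 330 mm.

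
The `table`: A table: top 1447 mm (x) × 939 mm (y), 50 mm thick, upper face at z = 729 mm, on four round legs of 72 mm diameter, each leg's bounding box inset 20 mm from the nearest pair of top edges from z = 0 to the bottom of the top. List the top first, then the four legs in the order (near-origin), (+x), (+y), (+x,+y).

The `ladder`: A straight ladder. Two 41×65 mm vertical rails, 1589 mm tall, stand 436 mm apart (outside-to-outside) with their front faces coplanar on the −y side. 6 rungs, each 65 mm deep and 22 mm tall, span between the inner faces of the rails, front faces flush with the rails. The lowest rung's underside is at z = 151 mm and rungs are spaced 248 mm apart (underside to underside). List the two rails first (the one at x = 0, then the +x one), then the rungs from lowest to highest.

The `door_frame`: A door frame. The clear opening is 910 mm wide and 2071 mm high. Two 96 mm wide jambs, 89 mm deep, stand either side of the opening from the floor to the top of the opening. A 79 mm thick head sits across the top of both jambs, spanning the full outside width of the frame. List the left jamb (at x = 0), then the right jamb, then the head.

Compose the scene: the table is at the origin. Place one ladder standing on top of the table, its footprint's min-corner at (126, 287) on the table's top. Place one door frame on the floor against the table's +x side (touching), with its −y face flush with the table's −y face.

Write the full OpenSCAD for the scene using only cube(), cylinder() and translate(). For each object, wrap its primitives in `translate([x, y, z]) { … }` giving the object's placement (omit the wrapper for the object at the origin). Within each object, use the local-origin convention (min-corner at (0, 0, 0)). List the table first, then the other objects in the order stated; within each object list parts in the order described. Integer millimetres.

translate([0, 0, 679]) cube([1447, 939, 50]);
translate([56, 56, 0]) cylinder(h = 679, r = 36);
translate([1391, 56, 0]) cylinder(h = 679, r = 36);
translate([56, 883, 0]) cylinder(h = 679, r = 36);
translate([1391, 883, 0]) cylinder(h = 679, r = 36);
translate([126, 287, 729]) {
  cube([41, 65, 1589]);
  translate([395, 0, 0]) cube([41, 65, 1589]);
  translate([41, 0, 151]) cube([354, 65, 22]);
  translate([41, 0, 399]) cube([354, 65, 22]);
  translate([41, 0, 647]) cube([354, 65, 22]);
  translate([41, 0, 895]) cube([354, 65, 22]);
  translate([41, 0, 1143]) cube([354, 65, 22]);
  translate([41, 0, 1391]) cube([354, 65, 22]);
}
translate([1447, 0, 0]) {
  cube([96, 89, 2071]);
  translate([1006, 0, 0]) cube([96, 89, 2071]);
  translate([0, 0, 2071]) cube([1102, 89, 79]);
}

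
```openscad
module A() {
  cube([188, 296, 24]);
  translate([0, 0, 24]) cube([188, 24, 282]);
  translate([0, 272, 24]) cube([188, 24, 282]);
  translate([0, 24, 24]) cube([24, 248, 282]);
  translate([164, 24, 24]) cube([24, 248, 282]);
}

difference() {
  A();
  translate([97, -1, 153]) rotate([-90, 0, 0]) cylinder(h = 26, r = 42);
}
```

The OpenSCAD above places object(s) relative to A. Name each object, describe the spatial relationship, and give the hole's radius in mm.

A is an open box. The open box has a circular hole through its front wall. The hole's radius is 42 mm.

The subtracted cylinder has r = 42 mm.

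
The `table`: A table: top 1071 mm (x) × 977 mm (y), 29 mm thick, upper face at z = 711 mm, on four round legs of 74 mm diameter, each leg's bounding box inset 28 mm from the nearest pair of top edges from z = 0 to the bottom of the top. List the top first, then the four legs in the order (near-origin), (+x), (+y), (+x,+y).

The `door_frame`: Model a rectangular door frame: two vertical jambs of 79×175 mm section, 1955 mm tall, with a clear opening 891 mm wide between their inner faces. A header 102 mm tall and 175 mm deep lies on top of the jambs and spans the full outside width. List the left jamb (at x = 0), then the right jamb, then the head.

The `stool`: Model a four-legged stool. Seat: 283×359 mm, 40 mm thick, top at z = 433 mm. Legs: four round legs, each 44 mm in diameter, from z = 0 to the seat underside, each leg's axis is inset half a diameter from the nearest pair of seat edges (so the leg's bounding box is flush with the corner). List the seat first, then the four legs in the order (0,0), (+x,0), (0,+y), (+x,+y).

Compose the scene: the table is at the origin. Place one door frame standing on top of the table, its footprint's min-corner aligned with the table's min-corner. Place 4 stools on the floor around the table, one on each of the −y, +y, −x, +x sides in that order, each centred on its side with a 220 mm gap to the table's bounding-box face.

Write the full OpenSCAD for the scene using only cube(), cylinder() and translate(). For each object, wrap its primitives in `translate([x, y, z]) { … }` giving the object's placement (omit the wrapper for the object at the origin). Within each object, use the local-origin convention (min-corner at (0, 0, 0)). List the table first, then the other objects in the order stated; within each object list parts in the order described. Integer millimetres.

translate([0, 0, 682]) cube([1071, 977, 29]);
translate([65, 65, 0]) cylinder(h = 682, r = 37);
translate([1006, 65, 0]) cylinder(h = 682, r = 37);
translate([65, 912, 0]) cylinder(h = 682, r = 37);
translate([1006, 912, 0]) cylinder(h = 682, r = 37);
translate([0, 0, 711]) {
  cube([79, 175, 1955]);
  translate([970, 0, 0]) cube([79, 175, 1955]);
  translate([0, 0, 1955]) cube([1049, 175, 102]);
}
translate([394, -579, 0]) {
  translate([0, 0, 393]) cube([283, 359, 40]);
  translate([22, 22, 0]) cylinder(h = 393, r = 22);
  translate([261, 22, 0]) cylinder(h = 393, r = 22);
  translate([22, 337, 0]) cylinder(h = 393, r = 22);
  translate([261, 337, 0]) cylinder(h = 393, r = 22);
}
translate([394, 1197, 0]) {
  translate([0, 0, 393]) cube([283, 359, 40]);
  translate([22, 22, 0]) cylinder(h = 393, r = 22);
  translate([261, 22, 0]) cylinder(h = 393, r = 22);
  translate([22, 337, 0]) cylinder(h = 393, r = 22);
  translate([261, 337, 0]) cylinder(h = 393, r = 22);
}
translate([-503, 309, 0]) {
  translate([0, 0, 393]) cube([283, 359, 40]);
  translate([22, 22, 0]) cylinder(h = 393, r = 22);
  translate([261, 22, 0]) cylinder(h = 393, r = 22);
  translate([22, 337, 0]) cylinder(h = 393, r = 22);
  translate([261, 337, 0]) cylinder(h = 393, r = 22);
}
translate([1291, 309, 0]) {
  translate([0, 0, 393]) cube([283, 359, 40]);
  translate([22, 22, 0]) cylinder(h = 393, r = 22);
  translate([261, 22, 0]) cylinder(h = 393, r = 22);
  translate([22, 337, 0]) cylinder(h = 393, r = 22);
  translate([261, 337, 0]) cylinder(h = 393, r = 22);
}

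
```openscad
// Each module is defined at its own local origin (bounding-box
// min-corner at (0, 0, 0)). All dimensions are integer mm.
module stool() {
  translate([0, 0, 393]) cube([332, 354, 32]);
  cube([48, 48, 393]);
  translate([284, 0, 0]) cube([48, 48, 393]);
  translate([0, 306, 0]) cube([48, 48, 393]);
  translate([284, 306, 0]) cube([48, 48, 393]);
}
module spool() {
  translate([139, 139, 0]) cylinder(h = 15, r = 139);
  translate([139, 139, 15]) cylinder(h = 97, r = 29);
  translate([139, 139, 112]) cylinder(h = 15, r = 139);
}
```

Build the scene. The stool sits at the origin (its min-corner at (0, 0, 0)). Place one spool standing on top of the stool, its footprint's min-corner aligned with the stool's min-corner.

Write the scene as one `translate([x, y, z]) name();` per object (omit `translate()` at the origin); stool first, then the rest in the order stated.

stool();
translate([0, 0, 425]) spool();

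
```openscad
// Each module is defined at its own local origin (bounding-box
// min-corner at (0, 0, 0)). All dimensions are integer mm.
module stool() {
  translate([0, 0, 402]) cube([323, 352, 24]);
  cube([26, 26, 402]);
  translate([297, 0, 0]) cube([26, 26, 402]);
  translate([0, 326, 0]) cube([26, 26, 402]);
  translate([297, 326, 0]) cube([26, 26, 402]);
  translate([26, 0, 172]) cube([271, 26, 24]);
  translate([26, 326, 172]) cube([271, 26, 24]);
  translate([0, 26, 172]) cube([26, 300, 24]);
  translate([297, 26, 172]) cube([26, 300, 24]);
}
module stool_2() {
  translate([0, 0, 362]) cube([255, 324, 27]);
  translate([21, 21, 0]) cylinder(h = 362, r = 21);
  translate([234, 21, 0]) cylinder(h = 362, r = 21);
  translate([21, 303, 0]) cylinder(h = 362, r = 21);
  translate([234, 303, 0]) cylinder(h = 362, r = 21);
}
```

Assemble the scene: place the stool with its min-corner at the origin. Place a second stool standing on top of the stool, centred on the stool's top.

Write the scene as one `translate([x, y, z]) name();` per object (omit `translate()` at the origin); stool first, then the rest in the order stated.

stool();
translate([34, 14, 426]) stool_2();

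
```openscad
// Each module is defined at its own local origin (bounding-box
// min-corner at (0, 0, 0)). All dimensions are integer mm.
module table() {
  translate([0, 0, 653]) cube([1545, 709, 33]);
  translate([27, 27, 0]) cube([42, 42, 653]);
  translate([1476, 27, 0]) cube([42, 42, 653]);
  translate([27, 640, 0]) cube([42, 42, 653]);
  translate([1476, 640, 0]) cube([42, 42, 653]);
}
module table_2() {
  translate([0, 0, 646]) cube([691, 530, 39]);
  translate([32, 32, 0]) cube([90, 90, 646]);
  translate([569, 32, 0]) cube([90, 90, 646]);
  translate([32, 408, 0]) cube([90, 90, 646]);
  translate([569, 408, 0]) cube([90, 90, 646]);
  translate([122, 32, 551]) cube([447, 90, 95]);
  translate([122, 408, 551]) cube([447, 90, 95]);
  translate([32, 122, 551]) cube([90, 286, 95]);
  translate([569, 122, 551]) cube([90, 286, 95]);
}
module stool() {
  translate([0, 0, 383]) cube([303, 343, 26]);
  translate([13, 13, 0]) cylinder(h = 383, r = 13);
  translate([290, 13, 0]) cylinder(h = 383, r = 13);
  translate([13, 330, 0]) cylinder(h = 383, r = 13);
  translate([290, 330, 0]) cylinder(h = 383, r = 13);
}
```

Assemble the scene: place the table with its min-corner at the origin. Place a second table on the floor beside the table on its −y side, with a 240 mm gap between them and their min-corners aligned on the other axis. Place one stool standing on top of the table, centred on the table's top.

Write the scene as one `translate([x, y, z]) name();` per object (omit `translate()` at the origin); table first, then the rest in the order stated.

table();
translate([0, -770, 0]) table_2();
translate([621, 183, 686]) stool();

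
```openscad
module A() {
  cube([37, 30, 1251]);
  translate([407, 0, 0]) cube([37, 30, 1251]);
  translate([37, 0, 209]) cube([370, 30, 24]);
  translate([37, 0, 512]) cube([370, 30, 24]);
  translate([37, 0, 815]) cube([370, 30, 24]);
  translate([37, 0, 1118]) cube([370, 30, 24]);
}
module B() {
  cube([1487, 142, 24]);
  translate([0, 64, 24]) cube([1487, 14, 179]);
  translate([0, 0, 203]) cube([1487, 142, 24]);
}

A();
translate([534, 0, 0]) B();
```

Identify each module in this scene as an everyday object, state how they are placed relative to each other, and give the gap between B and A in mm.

The I-beam's nearest face is 90 mm from the ladder's +x face.

A is a ladder. B is an I-beam. The I-beam is on the floor beside the ladder on its +x side. The gap between the I-beam and the ladder is 90 mm.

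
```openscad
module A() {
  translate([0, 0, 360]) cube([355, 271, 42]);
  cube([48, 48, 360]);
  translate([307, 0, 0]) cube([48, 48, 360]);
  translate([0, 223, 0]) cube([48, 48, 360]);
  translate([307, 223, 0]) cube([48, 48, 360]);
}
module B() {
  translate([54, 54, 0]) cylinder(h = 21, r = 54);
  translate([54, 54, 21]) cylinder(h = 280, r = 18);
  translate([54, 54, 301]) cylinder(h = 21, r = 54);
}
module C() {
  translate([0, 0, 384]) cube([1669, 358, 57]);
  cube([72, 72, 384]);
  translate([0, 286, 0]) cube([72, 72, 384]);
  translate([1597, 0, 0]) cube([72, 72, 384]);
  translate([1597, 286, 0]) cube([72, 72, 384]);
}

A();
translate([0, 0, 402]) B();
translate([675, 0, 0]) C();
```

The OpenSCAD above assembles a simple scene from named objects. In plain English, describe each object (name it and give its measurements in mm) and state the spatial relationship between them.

A is a simple wooden stool: a rectangular seat 355 mm (x) by 271 mm (y), 42 mm thick, top face at z = 402 mm, on four square legs, each 48×48 mm in cross-section. The legs rest on z = 0, each flush with a corner of the seat.

B is a spool: two coaxial disc flanges of radius 54 mm and thickness 21 mm, joined by a core cylinder of radius 18 mm and height 280 mm. The lower flange rests on z = 0 and the three cylinders share a vertical axis.

C is a bench: a 1669×358 mm seat slab, 57 mm thick, top at z = 441 mm, on four 72×72 mm square legs flush with the seat corners and standing on z = 0.

The spool is on top of the stool. The bench is on the floor beside the stool on its +x side.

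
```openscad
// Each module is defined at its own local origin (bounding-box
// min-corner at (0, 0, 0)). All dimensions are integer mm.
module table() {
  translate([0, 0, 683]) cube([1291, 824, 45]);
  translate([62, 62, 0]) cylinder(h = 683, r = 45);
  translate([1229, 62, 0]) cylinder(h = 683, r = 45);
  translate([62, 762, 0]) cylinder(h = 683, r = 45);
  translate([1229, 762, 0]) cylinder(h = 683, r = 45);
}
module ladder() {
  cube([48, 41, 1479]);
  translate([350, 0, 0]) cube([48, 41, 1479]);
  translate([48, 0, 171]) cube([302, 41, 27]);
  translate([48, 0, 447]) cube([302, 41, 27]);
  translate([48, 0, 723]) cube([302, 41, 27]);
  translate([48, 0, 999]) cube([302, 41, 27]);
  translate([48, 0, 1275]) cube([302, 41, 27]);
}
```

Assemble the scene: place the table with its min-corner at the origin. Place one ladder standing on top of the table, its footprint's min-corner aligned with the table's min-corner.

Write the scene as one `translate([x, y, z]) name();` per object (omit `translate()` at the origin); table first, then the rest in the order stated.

table();
translate([0, 0, 728]) ladder();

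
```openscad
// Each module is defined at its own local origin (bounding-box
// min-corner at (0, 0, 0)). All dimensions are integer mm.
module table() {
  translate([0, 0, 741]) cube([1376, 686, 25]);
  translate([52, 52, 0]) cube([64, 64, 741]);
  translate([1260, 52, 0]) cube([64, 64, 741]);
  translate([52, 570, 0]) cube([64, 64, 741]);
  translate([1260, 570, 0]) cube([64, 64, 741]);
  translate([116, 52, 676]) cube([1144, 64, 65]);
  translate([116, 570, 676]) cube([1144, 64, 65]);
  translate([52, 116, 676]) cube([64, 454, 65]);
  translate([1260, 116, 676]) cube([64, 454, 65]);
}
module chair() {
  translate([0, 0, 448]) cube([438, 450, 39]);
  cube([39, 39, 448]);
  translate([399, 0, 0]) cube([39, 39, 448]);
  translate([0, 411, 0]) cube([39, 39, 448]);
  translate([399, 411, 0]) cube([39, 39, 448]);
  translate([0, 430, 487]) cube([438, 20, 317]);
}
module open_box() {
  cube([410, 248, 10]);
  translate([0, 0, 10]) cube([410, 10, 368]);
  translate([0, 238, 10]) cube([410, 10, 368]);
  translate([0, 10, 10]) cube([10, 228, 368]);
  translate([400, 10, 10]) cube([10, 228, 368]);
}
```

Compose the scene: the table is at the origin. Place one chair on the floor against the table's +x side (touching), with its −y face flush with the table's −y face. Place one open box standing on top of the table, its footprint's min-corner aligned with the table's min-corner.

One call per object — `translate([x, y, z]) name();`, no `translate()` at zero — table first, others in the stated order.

table();
translate([1376, 0, 0]) chair();
translate([0, 0, 766]) open_box();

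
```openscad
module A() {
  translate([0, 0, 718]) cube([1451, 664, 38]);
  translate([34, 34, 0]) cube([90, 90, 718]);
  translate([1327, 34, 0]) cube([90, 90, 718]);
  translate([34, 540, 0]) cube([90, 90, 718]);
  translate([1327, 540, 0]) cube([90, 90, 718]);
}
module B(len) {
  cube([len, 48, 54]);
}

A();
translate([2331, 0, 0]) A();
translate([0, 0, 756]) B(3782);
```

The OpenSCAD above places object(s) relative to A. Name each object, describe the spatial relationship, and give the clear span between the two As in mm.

Second table starts at x = 2331; first ends at x = 1451; clear span = 2331 − 1451 = 880 mm.

A is a table. B is a beam. A beam spans the tops of two tables. The clear span between the two tables is 880 mm.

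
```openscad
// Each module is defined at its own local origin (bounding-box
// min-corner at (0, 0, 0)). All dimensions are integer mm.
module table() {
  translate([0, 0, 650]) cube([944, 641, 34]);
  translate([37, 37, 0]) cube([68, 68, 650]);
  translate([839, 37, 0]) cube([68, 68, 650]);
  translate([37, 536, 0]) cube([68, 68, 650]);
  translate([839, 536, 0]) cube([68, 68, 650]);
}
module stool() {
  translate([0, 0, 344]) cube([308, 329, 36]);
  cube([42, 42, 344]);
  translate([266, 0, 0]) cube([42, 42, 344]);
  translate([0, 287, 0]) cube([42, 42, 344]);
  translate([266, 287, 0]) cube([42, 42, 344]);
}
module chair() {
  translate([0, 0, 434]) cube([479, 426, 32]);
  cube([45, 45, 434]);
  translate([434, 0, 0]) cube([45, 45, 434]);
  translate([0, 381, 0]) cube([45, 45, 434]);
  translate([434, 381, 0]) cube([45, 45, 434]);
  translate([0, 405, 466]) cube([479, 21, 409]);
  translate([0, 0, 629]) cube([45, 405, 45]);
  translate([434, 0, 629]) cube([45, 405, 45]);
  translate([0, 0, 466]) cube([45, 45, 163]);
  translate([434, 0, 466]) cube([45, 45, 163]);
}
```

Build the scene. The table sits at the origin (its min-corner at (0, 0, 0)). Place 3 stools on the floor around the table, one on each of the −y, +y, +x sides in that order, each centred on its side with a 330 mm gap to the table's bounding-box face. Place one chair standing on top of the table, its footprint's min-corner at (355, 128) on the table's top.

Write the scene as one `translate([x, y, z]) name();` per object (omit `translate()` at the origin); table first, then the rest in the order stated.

table();
translate([318, -659, 0]) stool();
translate([318, 971, 0]) stool();
translate([1274, 156, 0]) stool();
translate([355, 128, 684]) chair();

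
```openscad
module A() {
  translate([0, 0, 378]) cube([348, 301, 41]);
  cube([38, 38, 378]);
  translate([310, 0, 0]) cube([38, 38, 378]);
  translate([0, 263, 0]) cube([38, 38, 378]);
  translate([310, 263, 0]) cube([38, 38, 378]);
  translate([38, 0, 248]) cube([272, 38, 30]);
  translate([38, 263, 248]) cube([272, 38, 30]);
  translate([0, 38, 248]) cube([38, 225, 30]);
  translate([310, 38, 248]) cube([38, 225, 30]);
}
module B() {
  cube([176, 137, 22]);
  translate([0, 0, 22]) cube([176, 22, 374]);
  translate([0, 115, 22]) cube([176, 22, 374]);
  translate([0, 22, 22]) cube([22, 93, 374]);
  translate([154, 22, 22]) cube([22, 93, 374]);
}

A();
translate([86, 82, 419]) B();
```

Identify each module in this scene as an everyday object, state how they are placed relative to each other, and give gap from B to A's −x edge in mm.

A is a stool. B is an open box. The open box is on top of the stool, centred. The gap from the open box to the stool's −x edge is 86 mm.

The open box's min-x is at 86; the stool's min-x is 0; gap = 86 mm.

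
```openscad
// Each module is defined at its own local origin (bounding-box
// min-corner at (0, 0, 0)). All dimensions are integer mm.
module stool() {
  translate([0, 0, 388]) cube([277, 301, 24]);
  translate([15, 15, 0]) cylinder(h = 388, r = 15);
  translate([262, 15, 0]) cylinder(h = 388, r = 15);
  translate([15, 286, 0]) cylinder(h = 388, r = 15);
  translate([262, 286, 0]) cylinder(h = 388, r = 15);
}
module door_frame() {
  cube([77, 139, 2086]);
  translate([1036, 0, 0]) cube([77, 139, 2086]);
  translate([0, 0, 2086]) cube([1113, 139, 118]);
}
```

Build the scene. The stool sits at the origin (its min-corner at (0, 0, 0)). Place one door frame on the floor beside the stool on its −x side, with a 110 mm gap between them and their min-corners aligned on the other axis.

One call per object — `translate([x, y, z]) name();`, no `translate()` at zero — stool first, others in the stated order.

stool();
translate([-1223, 0, 0]) door_frame();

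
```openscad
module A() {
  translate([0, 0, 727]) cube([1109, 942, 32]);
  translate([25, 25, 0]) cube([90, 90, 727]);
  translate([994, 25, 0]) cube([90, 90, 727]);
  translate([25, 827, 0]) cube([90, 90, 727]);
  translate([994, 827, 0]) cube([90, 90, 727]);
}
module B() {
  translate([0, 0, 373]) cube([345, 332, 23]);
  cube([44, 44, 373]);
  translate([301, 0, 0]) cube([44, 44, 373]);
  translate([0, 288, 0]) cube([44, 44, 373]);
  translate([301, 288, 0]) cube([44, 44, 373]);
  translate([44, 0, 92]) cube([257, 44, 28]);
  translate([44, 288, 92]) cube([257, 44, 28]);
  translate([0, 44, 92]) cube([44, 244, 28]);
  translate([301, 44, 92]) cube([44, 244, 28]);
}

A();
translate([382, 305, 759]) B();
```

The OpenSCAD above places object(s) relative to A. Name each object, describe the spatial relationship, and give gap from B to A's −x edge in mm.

The stool's min-x is at 382; the table's min-x is 0; gap = 382 mm.

A is a table. B is a stool. The stool is on top of the table, centred. The gap from the stool to the table's −x edge is 382 mm.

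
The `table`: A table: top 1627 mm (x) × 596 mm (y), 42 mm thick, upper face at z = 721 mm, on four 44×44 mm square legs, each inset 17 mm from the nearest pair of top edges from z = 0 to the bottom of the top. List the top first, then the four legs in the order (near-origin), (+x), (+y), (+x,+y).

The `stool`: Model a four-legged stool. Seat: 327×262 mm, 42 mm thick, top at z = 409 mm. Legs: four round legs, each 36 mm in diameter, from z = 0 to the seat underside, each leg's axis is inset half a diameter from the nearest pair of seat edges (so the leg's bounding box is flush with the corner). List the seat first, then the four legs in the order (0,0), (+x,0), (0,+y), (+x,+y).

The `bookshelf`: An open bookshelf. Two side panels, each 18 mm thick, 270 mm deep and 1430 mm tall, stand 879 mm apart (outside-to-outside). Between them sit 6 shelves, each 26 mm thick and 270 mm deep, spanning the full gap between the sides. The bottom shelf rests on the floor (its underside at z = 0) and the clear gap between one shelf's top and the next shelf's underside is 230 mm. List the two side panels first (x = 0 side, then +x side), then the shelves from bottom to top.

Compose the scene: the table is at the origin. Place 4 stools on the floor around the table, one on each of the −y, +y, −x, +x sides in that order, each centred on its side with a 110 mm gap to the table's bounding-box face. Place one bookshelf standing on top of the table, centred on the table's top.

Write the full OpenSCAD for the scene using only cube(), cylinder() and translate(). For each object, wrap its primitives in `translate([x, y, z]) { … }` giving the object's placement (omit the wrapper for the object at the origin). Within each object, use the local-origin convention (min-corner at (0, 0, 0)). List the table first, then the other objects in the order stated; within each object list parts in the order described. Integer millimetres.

translate([0, 0, 679]) cube([1627, 596, 42]);
translate([17, 17, 0]) cube([44, 44, 679]);
translate([1566, 17, 0]) cube([44, 44, 679]);
translate([17, 535, 0]) cube([44, 44, 679]);
translate([1566, 535, 0]) cube([44, 44, 679]);
translate([650, -372, 0]) {
  translate([0, 0, 367]) cube([327, 262, 42]);
  translate([18, 18, 0]) cylinder(h = 367, r = 18);
  translate([309, 18, 0]) cylinder(h = 367, r = 18);
  translate([18, 244, 0]) cylinder(h = 367, r = 18);
  translate([309, 244, 0]) cylinder(h = 367, r = 18);
}
translate([650, 706, 0]) {
  translate([0, 0, 367]) cube([327, 262, 42]);
  translate([18, 18, 0]) cylinder(h = 367, r = 18);
  translate([309, 18, 0]) cylinder(h = 367, r = 18);
  translate([18, 244, 0]) cylinder(h = 367, r = 18);
  translate([309, 244, 0]) cylinder(h = 367, r = 18);
}
translate([-437, 167, 0]) {
  translate([0, 0, 367]) cube([327, 262, 42]);
  translate([18, 18, 0]) cylinder(h = 367, r = 18);
  translate([309, 18, 0]) cylinder(h = 367, r = 18);
  translate([18, 244, 0]) cylinder(h = 367, r = 18);
  translate([309, 244, 0]) cylinder(h = 367, r = 18);
}
translate([1737, 167, 0]) {
  translate([0, 0, 367]) cube([327, 262, 42]);
  translate([18, 18, 0]) cylinder(h = 367, r = 18);
  translate([309, 18, 0]) cylinder(h = 367, r = 18);
  translate([18, 244, 0]) cylinder(h = 367, r = 18);
  translate([309, 244, 0]) cylinder(h = 367, r = 18);
}
translate([374, 163, 721]) {
  cube([18, 270, 1430]);
  translate([861, 0, 0]) cube([18, 270, 1430]);
  translate([18, 0, 0]) cube([843, 270, 26]);
  translate([18, 0, 256]) cube([843, 270, 26]);
  translate([18, 0, 512]) cube([843, 270, 26]);
  translate([18, 0, 768]) cube([843, 270, 26]);
  translate([18, 0, 1024]) cube([843, 270, 26]);
  translate([18, 0, 1280]) cube([843, 270, 26]);
}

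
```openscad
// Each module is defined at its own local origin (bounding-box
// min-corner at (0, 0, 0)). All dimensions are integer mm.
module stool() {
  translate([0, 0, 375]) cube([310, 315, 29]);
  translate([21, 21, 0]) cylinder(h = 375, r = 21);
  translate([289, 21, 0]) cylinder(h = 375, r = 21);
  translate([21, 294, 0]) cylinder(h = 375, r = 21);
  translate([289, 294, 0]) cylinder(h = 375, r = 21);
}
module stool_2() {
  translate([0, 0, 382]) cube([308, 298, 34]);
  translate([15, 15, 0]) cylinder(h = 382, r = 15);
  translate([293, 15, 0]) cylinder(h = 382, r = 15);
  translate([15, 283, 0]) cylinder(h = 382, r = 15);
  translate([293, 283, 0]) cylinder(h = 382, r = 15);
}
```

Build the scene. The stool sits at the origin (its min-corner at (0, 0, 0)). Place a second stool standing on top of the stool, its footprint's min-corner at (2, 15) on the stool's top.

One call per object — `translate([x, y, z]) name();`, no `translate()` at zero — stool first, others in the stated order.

stool();
translate([2, 15, 404]) stool_2();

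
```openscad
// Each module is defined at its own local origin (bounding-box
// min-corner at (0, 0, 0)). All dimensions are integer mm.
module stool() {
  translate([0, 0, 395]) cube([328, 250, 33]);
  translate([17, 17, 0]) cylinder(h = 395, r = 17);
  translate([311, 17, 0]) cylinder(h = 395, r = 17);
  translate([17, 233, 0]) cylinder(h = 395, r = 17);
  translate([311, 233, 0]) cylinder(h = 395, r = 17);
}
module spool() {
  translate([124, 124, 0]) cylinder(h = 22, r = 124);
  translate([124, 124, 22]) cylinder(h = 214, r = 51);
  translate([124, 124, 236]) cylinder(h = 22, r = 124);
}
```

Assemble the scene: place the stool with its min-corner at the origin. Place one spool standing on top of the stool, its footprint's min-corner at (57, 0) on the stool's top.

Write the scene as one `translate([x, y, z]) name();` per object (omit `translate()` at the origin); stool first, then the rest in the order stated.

stool();
translate([57, 0, 428]) spool();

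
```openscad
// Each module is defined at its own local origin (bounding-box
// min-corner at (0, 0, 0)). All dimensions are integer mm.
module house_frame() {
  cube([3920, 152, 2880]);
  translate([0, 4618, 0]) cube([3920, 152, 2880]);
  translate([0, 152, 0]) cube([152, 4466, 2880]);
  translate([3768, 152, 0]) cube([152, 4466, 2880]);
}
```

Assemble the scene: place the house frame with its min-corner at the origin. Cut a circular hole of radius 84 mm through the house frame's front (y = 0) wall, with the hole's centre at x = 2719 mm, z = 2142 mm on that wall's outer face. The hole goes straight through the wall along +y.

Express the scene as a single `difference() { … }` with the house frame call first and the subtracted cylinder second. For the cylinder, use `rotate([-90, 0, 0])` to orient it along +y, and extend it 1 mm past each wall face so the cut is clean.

difference() {
  house_frame();
  translate([2719, -1, 2142]) rotate([-90, 0, 0]) cylinder(h = 154, r = 84);
}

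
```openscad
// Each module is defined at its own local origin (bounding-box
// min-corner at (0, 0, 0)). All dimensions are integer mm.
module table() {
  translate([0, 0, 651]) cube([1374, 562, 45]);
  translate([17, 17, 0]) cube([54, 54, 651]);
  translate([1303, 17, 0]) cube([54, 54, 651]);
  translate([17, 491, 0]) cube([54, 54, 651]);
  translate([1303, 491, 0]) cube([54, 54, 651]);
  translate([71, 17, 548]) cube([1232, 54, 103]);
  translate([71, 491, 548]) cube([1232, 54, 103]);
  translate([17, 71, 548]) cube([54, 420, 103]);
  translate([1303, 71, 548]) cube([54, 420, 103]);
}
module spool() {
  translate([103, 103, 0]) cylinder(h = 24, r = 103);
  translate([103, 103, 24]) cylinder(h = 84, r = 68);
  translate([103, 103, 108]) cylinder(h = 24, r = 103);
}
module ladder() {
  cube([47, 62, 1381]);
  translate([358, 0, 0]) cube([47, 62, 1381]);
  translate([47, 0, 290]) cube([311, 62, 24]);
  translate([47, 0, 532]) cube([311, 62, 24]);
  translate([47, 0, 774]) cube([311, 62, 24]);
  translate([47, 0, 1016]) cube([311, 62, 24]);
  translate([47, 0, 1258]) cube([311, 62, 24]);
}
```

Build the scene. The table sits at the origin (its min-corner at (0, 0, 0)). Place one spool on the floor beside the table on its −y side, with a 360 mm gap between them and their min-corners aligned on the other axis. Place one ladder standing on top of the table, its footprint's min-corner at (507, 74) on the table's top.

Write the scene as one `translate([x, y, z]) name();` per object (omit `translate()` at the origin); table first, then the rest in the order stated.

table();
translate([0, -566, 0]) spool();
translate([507, 74, 696]) ladder();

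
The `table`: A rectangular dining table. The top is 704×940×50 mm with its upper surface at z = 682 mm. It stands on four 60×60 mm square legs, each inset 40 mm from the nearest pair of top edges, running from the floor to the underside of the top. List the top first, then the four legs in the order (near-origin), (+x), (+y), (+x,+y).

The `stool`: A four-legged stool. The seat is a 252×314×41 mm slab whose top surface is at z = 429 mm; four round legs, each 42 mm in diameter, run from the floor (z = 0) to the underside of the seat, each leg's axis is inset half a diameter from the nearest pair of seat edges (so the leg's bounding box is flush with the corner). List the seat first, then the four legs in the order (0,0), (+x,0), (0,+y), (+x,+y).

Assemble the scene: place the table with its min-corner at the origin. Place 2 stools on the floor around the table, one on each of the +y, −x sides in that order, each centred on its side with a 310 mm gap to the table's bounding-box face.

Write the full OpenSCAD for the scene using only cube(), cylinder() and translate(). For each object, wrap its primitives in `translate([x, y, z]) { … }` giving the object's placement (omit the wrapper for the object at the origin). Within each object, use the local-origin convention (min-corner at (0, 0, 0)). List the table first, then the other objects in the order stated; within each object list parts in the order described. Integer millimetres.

translate([0, 0, 632]) cube([704, 940, 50]);
translate([40, 40, 0]) cube([60, 60, 632]);
translate([604, 40, 0]) cube([60, 60, 632]);
translate([40, 840, 0]) cube([60, 60, 632]);
translate([604, 840, 0]) cube([60, 60, 632]);
translate([226, 1250, 0]) {
  translate([0, 0, 388]) cube([252, 314, 41]);
  translate([21, 21, 0]) cylinder(h = 388, r = 21);
  translate([231, 21, 0]) cylinder(h = 388, r = 21);
  translate([21, 293, 0]) cylinder(h = 388, r = 21);
  translate([231, 293, 0]) cylinder(h = 388, r = 21);
}
translate([-562, 313, 0]) {
  translate([0, 0, 388]) cube([252, 314, 41]);
  translate([21, 21, 0]) cylinder(h = 388, r = 21);
  translate([231, 21, 0]) cylinder(h = 388, r = 21);
  translate([21, 293, 0]) cylinder(h = 388, r = 21);
  translate([231, 293, 0]) cylinder(h = 388, r = 21);
}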